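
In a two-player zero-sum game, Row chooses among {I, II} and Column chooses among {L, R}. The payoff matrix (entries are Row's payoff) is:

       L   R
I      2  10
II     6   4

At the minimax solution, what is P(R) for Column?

Row minima: I → 2, II → 4; maximin = 4.
Column maxima: L → 6, R → 10; minimax = 6.
4 ≠ 6, so there is no saddle point; optimal play is mixed.
Let Row play I with probability p. Expected payoff against L: 2p + 6(1−p) = −4p + 6; against R: 10p + 4(1−p) = 6p + 4.
Setting these equal: −4p + 6 = 6p + 4 ⇒ −10p = -2 ⇒ p = 1/5, and the value is (-4)·(1/5) + 6 = 26/5.
For Column: with q = P(L), equating I's and II's payoffs gives −8q + 10 = 2q + 4 ⇒ q = 3/5.

2/5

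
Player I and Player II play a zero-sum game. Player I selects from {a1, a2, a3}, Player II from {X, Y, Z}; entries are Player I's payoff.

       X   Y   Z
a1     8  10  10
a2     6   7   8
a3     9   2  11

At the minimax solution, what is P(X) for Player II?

Row minima: a1 → 8, a2 → 6, a3 → 2; maximin = 8.
Column maxima: X → 9, Y → 10, Z → 11; minimax = 9.
8 ≠ 9, so there is no saddle point; optimal play is mixed.
a2 is strictly dominated by a1, so Player I never plays it.
Z is strictly dominated by X (it gives Player I strictly more in every row), so Player II never plays it.
On the remaining 2×2 (a1, a3 vs X, Y):
Let Player I play a1 with probability p. Expected payoff against X: 8p + 9(1−p) = −p + 9; against Y: 10p + 2(1−p) = 8p + 2.
Setting these equal: −p + 9 = 8p + 2 ⇒ −9p = -7 ⇒ p = 7/9, and the value is (-1)·(7/9) + 9 = 74/9.
For Player II: with q = P(X), equating a1's and a3's payoffs gives −2q + 10 = 7q + 2 ⇒ q = 8/9.

8/9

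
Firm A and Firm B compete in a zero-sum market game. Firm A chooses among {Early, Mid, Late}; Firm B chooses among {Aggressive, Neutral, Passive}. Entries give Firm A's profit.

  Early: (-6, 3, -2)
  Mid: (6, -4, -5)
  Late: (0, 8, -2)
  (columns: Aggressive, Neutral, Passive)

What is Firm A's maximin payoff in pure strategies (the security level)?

-2

Row minima: Early → -6, Mid → -5, Late → -2.
The best of these is -2.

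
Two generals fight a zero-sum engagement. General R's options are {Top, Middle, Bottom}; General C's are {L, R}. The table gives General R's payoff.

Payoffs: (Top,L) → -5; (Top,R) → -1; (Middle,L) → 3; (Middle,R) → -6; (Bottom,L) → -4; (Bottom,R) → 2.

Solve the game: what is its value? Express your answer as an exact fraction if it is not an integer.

Row minima: Top → -5, Middle → -6, Bottom → -4; maximin = -4.
Column maxima: L → 3, R → 2; minimax = 2.
-4 ≠ 2, so there is no saddle point; optimal play is mixed.
Top is strictly dominated by Bottom, so General R never plays it.
On the remaining 2×2 (Middle, Bottom vs L, R):
Let General R play Middle with probability p. Expected payoff against L: 3p + (-4)(1−p) = 7p − 4; against R: (-6)p + 2(1−p) = −8p + 2.
Setting these equal: 7p − 4 = −8p + 2 ⇒ 15p = 6 ⇒ p = 2/5, and the value is (7)·(2/5) − 4 = -6/5.
For General C: with q = P(L), equating Middle's and Bottom's payoffs gives 9q − 6 = −6q + 2 ⇒ q = 8/15.

-6/5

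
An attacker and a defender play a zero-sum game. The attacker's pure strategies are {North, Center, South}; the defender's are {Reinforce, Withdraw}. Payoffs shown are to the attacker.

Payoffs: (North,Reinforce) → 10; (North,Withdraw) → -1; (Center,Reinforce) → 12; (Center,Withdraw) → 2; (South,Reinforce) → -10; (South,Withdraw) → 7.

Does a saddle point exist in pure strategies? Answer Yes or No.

No

Row minima: North → -1, Center → 2, South → -10; maximin = 2.
Column maxima: Reinforce → 12, Withdraw → 7; minimax = 7.
2 ≠ 7, so no pure-strategy equilibrium exists.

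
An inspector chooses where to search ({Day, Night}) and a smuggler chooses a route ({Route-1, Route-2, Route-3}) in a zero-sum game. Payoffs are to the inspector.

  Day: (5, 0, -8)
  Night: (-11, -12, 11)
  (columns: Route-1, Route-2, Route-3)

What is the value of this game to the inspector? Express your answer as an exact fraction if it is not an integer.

Row minima: Day → -8, Night → -12; maximin = -8.
Column maxima: Route-1 → 5, Route-2 → 0, Route-3 → 11; minimax = 0.
-8 ≠ 0, so there is no saddle point; optimal play is mixed.
Route-1 is strictly dominated by Route-2 (it gives the inspector strictly more in every row), so the smuggler never plays it.
On the remaining 2×2 (Day, Night vs Route-2, Route-3):
Let the inspector play Day with probability p. Expected payoff against Route-2: 0p + (-12)(1−p) = 12p − 12; against Route-3: (-8)p + 11(1−p) = −19p + 11.
Setting these equal: 12p − 12 = −19p + 11 ⇒ 31p = 23 ⇒ p = 23/31, and the value is (12)·(23/31) − 12 = -96/31.
For the smuggler: with q = P(Route-2), equating Day's and Night's payoffs gives 8q − 8 = −23q + 11 ⇒ q = 19/31.

-96/31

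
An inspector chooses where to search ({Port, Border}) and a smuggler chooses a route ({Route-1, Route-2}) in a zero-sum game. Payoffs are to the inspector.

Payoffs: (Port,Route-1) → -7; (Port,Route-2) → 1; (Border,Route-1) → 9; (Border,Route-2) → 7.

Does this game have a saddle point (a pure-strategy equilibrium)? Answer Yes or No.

Row minima: Port → -7, Border → 7; maximin = 7.
Column maxima: Route-1 → 9, Route-2 → 7; minimax = 7.
maximin = minimax = 7, so a saddle point exists.

Yes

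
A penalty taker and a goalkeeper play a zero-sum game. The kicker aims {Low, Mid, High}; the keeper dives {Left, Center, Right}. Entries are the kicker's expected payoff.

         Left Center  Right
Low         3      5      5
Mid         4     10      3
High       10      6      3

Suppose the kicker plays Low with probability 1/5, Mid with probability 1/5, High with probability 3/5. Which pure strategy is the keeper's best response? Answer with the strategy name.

If the keeper plays Left, the kicker's expected payoff is (1/5)·3 + (1/5)·4 + (3/5)·10 = 37/5.
If the keeper plays Center, the kicker's expected payoff is (1/5)·5 + (1/5)·10 + (3/5)·6 = 33/5.
If the keeper plays Right, the kicker's expected payoff is (1/5)·5 + (1/5)·3 + (3/5)·3 = 17/5.
The keeper minimizes the kicker's payoff; the smallest is 17/5, so the best response is Right.

Right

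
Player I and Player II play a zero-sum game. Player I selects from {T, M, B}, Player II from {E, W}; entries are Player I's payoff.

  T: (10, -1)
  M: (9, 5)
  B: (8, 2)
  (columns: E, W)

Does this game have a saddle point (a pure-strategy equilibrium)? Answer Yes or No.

Yes

Row minima: T → -1, M → 5, B → 2; maximin = 5.
Column maxima: E → 10, W → 5; minimax = 5.
maximin = minimax = 5, so a saddle point exists.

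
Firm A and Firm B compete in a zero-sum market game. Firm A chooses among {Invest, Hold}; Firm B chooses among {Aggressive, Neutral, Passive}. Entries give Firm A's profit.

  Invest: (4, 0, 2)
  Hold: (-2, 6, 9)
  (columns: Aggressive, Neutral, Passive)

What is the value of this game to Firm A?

Row minima: Invest → 0, Hold → -2; maximin = 0.
Column maxima: Aggressive → 4, Neutral → 6, Passive → 9; minimax = 4.
0 ≠ 4, so there is no saddle point; optimal play is mixed.
Passive is strictly dominated by Neutral (it gives Firm A strictly more in every row), so Firm B never plays it.
On the remaining 2×2 (Invest, Hold vs Aggressive, Neutral):
Let Firm A play Invest with probability p. Expected payoff against Aggressive: 4p + (-2)(1−p) = 6p − 2; against Neutral: 0p + 6(1−p) = −6p + 6.
Setting these equal: 6p − 2 = −6p + 6 ⇒ 12p = 8 ⇒ p = 2/3, and the value is (6)·(2/3) − 2 = 2.
For Firm B: with q = P(Aggressive), equating Invest's and Hold's payoffs gives 4q = −8q + 6 ⇒ q = 1/2.

2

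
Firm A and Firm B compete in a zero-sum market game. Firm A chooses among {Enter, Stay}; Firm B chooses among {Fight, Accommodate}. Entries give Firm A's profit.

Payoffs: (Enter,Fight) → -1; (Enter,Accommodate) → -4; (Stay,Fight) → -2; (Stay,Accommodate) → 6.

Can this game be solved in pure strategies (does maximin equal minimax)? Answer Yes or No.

Row minima: Enter → -4, Stay → -2; maximin = -2.
Column maxima: Fight → -1, Accommodate → 6; minimax = -1.
-2 ≠ -1, so no pure-strategy equilibrium exists.

No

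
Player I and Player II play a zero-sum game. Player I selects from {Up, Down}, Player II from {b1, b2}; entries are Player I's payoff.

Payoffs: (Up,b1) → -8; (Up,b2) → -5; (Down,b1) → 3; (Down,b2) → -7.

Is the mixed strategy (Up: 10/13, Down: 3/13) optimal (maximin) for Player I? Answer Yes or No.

Yes

Against b1 this mix gives (10/13)·(-8) + (3/13)·3 = -71/13.
Against b2 this mix gives (10/13)·(-5) + (3/13)·(-7) = -71/13.
All of Player II's active replies (b1, b2) yield -71/13, and no column does worse for Player I. The mix makes Player II indifferent and guarantees -71/13, so it is optimal.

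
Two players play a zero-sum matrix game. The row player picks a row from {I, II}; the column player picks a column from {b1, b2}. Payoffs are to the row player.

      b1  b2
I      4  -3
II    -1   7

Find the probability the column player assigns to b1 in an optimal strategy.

2/3

Row minima: I → -3, II → -1; maximin = -1.
Column maxima: b1 → 4, b2 → 7; minimax = 4.
-1 ≠ 4, so there is no saddle point; optimal play is mixed.
Let the row player play I with probability p. Expected payoff against b1: 4p + (-1)(1−p) = 5p − 1; against b2: (-3)p + 7(1−p) = −10p + 7.
Setting these equal: 5p − 1 = −10p + 7 ⇒ 15p = 8 ⇒ p = 8/15, and the value is (5)·(8/15) − 1 = 5/3.
For the column player: with q = P(b1), equating I's and II's payoffs gives 7q − 3 = −8q + 7 ⇒ q = 2/3.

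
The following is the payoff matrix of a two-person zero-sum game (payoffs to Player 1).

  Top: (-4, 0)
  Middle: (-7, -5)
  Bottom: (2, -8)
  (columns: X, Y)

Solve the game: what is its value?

-16/7

Row minima: Top → -4, Middle → -7, Bottom → -8; maximin = -4.
Column maxima: X → 2, Y → 0; minimax = 0.
-4 ≠ 0, so there is no saddle point; optimal play is mixed.
Middle is strictly dominated by Top, so Player 1 never plays it.
On the remaining 2×2 (Top, Bottom vs X, Y):
Let Player 1 play Top with probability p. Expected payoff against X: (-4)p + 2(1−p) = −6p + 2; against Y: 0p + (-8)(1−p) = 8p − 8.
Setting these equal: −6p + 2 = 8p − 8 ⇒ −14p = -10 ⇒ p = 5/7, and the value is (-6)·(5/7) + 2 = -16/7.
For Player 2: with q = P(X), equating Top's and Bottom's payoffs gives −4q = 10q − 8 ⇒ q = 4/7.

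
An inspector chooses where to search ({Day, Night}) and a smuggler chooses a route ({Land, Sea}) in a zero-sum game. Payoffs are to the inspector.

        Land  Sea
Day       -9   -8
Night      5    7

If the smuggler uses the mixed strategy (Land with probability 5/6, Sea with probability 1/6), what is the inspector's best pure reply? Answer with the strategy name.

Night

Expected payoff of Day: (5/6)·(-9) + (1/6)·(-8) = -53/6.
Expected payoff of Night: (5/6)·5 + (1/6)·7 = 16/3.
The largest is 16/3, so the inspector's best response is Night.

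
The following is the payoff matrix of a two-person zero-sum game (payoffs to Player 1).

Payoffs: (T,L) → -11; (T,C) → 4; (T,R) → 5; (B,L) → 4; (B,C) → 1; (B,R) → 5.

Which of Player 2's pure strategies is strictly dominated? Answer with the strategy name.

R

L holds Player 1's payoff strictly below R in every row: -11 < 5, 4 < 5.
So R is strictly dominated for Player 2.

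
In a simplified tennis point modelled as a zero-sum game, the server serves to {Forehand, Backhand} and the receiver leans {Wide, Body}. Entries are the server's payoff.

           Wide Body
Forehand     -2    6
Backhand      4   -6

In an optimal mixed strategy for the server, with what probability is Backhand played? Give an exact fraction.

4/9

Row minima: Forehand → -2, Backhand → -6; maximin = -2.
Column maxima: Wide → 4, Body → 6; minimax = 4.
-2 ≠ 4, so there is no saddle point; optimal play is mixed.
Let the server play Forehand with probability p. Expected payoff against Wide: (-2)p + 4(1−p) = −6p + 4; against Body: 6p + (-6)(1−p) = 12p − 6.
Setting these equal: −6p + 4 = 12p − 6 ⇒ −18p = -10 ⇒ p = 5/9, and the value is (-6)·(5/9) + 4 = 2/3.
For the receiver: with q = P(Wide), equating Forehand's and Backhand's payoffs gives −8q + 6 = 10q − 6 ⇒ q = 2/3.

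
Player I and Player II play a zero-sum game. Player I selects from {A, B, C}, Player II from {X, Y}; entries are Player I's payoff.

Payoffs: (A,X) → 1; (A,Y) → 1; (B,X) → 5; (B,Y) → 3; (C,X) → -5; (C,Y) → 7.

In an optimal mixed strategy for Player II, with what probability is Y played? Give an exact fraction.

Row minima: A → 1, B → 3, C → -5; maximin = 3.
Column maxima: X → 5, Y → 7; minimax = 5.
3 ≠ 5, so there is no saddle point; optimal play is mixed.
A is strictly dominated by B, so Player I never plays it.
On the remaining 2×2 (B, C vs X, Y):
Let Player I play B with probability p. Expected payoff against X: 5p + (-5)(1−p) = 10p − 5; against Y: 3p + 7(1−p) = −4p + 7.
Setting these equal: 10p − 5 = −4p + 7 ⇒ 14p = 12 ⇒ p = 6/7, and the value is (10)·(6/7) − 5 = 25/7.
For Player II: with q = P(X), equating B's and C's payoffs gives 2q + 3 = −12q + 7 ⇒ q = 2/7.

5/7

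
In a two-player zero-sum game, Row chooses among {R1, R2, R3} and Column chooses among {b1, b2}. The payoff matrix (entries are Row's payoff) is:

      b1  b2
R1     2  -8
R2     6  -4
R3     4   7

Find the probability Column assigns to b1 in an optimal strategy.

11/13

Row minima: R1 → -8, R2 → -4, R3 → 4; maximin = 4.
Column maxima: b1 → 6, b2 → 7; minimax = 6.
4 ≠ 6, so there is no saddle point; optimal play is mixed.
R1 is strictly dominated by R2, so Row never plays it.
On the remaining 2×2 (R2, R3 vs b1, b2):
Let Row play R2 with probability p. Expected payoff against b1: 6p + 4(1−p) = 2p + 4; against b2: (-4)p + 7(1−p) = −11p + 7.
Setting these equal: 2p + 4 = −11p + 7 ⇒ 13p = 3 ⇒ p = 3/13, and the value is (2)·(3/13) + 4 = 58/13.
For Column: with q = P(b1), equating R2's and R3's payoffs gives 10q − 4 = −3q + 7 ⇒ q = 11/13.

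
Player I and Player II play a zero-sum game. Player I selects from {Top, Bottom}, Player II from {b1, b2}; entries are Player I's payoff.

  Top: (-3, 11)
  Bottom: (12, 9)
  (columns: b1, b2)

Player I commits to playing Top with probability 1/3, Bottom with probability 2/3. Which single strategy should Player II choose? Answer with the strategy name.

b1

If Player II plays b1, Player I's expected payoff is (1/3)·(-3) + (2/3)·12 = 7.
If Player II plays b2, Player I's expected payoff is (1/3)·11 + (2/3)·9 = 29/3.
Player II minimizes Player I's payoff; the smallest is 7, so the best response is b1.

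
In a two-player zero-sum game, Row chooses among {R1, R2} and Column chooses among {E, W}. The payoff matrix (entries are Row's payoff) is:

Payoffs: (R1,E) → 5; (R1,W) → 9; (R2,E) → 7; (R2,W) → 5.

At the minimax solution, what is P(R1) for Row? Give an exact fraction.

1/3

Row minima: R1 → 5, R2 → 5; maximin = 5.
Column maxima: E → 7, W → 9; minimax = 7.
5 ≠ 7, so there is no saddle point; optimal play is mixed.
Let Row play R1 with probability p. Expected payoff against E: 5p + 7(1−p) = −2p + 7; against W: 9p + 5(1−p) = 4p + 5.
Setting these equal: −2p + 7 = 4p + 5 ⇒ −6p = -2 ⇒ p = 1/3, and the value is (-2)·(1/3) + 7 = 19/3.
For Column: with q = P(E), equating R1's and R2's payoffs gives −4q + 9 = 2q + 5 ⇒ q = 2/3.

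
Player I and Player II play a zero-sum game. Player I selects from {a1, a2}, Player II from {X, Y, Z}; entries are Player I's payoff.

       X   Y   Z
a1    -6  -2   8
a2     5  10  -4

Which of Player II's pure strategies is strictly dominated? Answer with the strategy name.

X holds Player I's payoff strictly below Y in every row: -6 < -2, 5 < 10.
So Y is strictly dominated for Player II.

Y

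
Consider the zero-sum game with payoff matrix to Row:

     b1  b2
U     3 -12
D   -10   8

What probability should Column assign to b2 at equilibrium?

13/33

Row minima: U → -12, D → -10; maximin = -10.
Column maxima: b1 → 3, b2 → 8; minimax = 3.
-10 ≠ 3, so there is no saddle point; optimal play is mixed.
Let Row play U with probability p. Expected payoff against b1: 3p + (-10)(1−p) = 13p − 10; against b2: (-12)p + 8(1−p) = −20p + 8.
Setting these equal: 13p − 10 = −20p + 8 ⇒ 33p = 18 ⇒ p = 6/11, and the value is (13)·(6/11) − 10 = -32/11.
For Column: with q = P(b1), equating U's and D's payoffs gives 15q − 12 = −18q + 8 ⇒ q = 20/33.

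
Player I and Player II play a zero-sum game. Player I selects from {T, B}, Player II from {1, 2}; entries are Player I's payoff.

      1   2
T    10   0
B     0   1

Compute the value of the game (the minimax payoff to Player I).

10/11

Row minima: T → 0, B → 0; maximin = 0.
Column maxima: 1 → 10, 2 → 1; minimax = 1.
0 ≠ 1, so there is no saddle point; optimal play is mixed.
Let Player I play T with probability p. Expected payoff against 1: 10p + 0(1−p) = 10p; against 2: 0p + 1(1−p) = −p + 1.
Setting these equal: 10p = −p + 1 ⇒ 11p = 1 ⇒ p = 1/11, and the value is (10)·(1/11) = 10/11.
For Player II: with q = P(1), equating T's and B's payoffs gives 10q = −q + 1 ⇒ q = 1/11.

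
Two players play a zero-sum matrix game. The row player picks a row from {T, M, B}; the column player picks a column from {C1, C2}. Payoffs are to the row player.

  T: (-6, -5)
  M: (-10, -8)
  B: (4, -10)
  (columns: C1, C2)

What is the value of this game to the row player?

Row minima: T → -6, M → -10, B → -10; maximin = -6.
Column maxima: C1 → 4, C2 → -5; minimax = -5.
-6 ≠ -5, so there is no saddle point; optimal play is mixed.
M is strictly dominated by T, so the row player never plays it.
On the remaining 2×2 (T, B vs C1, C2):
Let the row player play T with probability p. Expected payoff against C1: (-6)p + 4(1−p) = −10p + 4; against C2: (-5)p + (-10)(1−p) = 5p − 10.
Setting these equal: −10p + 4 = 5p − 10 ⇒ −15p = -14 ⇒ p = 14/15, and the value is (-10)·(14/15) + 4 = -16/3.
For the column player: with q = P(C1), equating T's and B's payoffs gives −q − 5 = 14q − 10 ⇒ q = 1/3.

-16/3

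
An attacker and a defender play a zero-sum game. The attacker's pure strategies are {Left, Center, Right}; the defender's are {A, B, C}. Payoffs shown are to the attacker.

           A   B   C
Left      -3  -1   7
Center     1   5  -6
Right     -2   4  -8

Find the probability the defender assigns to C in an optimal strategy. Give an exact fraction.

4/17

Row minima: Left → -3, Center → -6, Right → -8; maximin = -3.
Column maxima: A → 1, B → 5, C → 7; minimax = 1.
-3 ≠ 1, so there is no saddle point; optimal play is mixed.
Right is strictly dominated by Center, so the attacker never plays it.
B is strictly dominated by A (it gives the attacker strictly more in every row), so the defender never plays it.
On the remaining 2×2 (Left, Center vs A, C):
Let the attacker play Left with probability p. Expected payoff against A: (-3)p + 1(1−p) = −4p + 1; against C: 7p + (-6)(1−p) = 13p − 6.
Setting these equal: −4p + 1 = 13p − 6 ⇒ −17p = -7 ⇒ p = 7/17, and the value is (-4)·(7/17) + 1 = -11/17.
For the defender: with q = P(A), equating Left's and Center's payoffs gives −10q + 7 = 7q − 6 ⇒ q = 13/17.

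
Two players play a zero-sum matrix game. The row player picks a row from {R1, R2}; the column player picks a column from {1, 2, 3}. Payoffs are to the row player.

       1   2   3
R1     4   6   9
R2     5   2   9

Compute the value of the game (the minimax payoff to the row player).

Row minima: R1 → 4, R2 → 2; maximin = 4.
Column maxima: 1 → 5, 2 → 6, 3 → 9; minimax = 5.
4 ≠ 5, so there is no saddle point; optimal play is mixed.
3 is strictly dominated by 1 (it gives the row player strictly more in every row), so the column player never plays it.
On the remaining 2×2 (R1, R2 vs 1, 2):
Let the row player play R1 with probability p. Expected payoff against 1: 4p + 5(1−p) = −p + 5; against 2: 6p + 2(1−p) = 4p + 2.
Setting these equal: −p + 5 = 4p + 2 ⇒ −5p = -3 ⇒ p = 3/5, and the value is (-1)·(3/5) + 5 = 22/5.
For the column player: with q = P(1), equating R1's and R2's payoffs gives −2q + 6 = 3q + 2 ⇒ q = 4/5.

22/5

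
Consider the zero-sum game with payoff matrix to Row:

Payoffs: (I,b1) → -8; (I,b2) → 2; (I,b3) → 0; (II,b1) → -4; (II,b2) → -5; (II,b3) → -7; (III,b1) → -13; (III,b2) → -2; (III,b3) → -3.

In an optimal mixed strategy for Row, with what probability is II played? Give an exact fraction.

Row minima: I → -8, II → -7, III → -13; maximin = -7.
Column maxima: b1 → -4, b2 → 2, b3 → 0; minimax = -4.
-7 ≠ -4, so there is no saddle point; optimal play is mixed.
III is strictly dominated by I, so Row never plays it.
b2 is strictly dominated by b3 (it gives Row strictly more in every row), so Column never plays it.
On the remaining 2×2 (I, II vs b1, b3):
Let Row play I with probability p. Expected payoff against b1: (-8)p + (-4)(1−p) = −4p − 4; against b3: 0p + (-7)(1−p) = 7p − 7.
Setting these equal: −4p − 4 = 7p − 7 ⇒ −11p = -3 ⇒ p = 3/11, and the value is (-4)·(3/11) − 4 = -56/11.
For Column: with q = P(b1), equating I's and II's payoffs gives −8q = 3q − 7 ⇒ q = 7/11.

8/11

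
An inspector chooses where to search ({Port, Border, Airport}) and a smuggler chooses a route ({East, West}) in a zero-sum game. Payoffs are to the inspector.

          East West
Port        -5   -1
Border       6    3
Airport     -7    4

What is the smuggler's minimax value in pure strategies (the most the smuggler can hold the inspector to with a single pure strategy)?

4

Column maxima: East → 6, West → 4.
The smallest of these is 4.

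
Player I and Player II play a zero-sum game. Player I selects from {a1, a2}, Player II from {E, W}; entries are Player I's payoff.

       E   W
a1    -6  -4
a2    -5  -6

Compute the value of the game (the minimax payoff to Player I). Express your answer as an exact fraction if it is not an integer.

Row minima: a1 → -6, a2 → -6; maximin = -6.
Column maxima: E → -5, W → -4; minimax = -5.
-6 ≠ -5, so there is no saddle point; optimal play is mixed.
Let Player I play a1 with probability p. Expected payoff against E: (-6)p + (-5)(1−p) = −p − 5; against W: (-4)p + (-6)(1−p) = 2p − 6.
Setting these equal: −p − 5 = 2p − 6 ⇒ −3p = -1 ⇒ p = 1/3, and the value is (-1)·(1/3) − 5 = -16/3.
For Player II: with q = P(E), equating a1's and a2's payoffs gives −2q − 4 = q − 6 ⇒ q = 2/3.

-16/3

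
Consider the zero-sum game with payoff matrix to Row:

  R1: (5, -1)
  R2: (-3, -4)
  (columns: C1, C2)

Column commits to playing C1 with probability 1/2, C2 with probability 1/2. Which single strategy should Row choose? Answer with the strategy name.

R1

Expected payoff of R1: (1/2)·5 + (1/2)·(-1) = 2.
Expected payoff of R2: (1/2)·(-3) + (1/2)·(-4) = -7/2.
The largest is 2, so Row's best response is R1.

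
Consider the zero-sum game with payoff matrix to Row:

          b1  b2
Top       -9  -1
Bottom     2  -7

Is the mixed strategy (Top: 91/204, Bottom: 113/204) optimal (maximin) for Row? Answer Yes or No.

Against b1 this mix gives (91/204)·(-9) + (113/204)·2 = -593/204.
Against b2 this mix gives (91/204)·(-1) + (113/204)·(-7) = -147/34.
Column will play b2, holding Row to -147/34. Shifting weight toward the row that does better against b2 would raise this floor (the equalizing mix achieves -65/17 against both b2 and b1), so the proposed strategy is not optimal.

No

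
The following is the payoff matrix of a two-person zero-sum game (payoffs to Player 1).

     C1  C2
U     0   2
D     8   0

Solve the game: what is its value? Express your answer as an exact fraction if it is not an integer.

Row minima: U → 0, D → 0; maximin = 0.
Column maxima: C1 → 8, C2 → 2; minimax = 2.
0 ≠ 2, so there is no saddle point; optimal play is mixed.
Let Player 1 play U with probability p. Expected payoff against C1: 0p + 8(1−p) = −8p + 8; against C2: 2p + 0(1−p) = 2p.
Setting these equal: −8p + 8 = 2p ⇒ −10p = -8 ⇒ p = 4/5, and the value is (-8)·(4/5) + 8 = 8/5.
For Player 2: with q = P(C1), equating U's and D's payoffs gives −2q + 2 = 8q ⇒ q = 1/5.

8/5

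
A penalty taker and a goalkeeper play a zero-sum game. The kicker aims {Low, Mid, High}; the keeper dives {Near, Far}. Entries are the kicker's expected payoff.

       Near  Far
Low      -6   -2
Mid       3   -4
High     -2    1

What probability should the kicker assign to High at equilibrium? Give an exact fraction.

7/10

Row minima: Low → -6, Mid → -4, High → -2; maximin = -2.
Column maxima: Near → 3, Far → 1; minimax = 1.
-2 ≠ 1, so there is no saddle point; optimal play is mixed.
Low is strictly dominated by High, so the kicker never plays it.
On the remaining 2×2 (Mid, High vs Near, Far):
Let the kicker play Mid with probability p. Expected payoff against Near: 3p + (-2)(1−p) = 5p − 2; against Far: (-4)p + 1(1−p) = −5p + 1.
Setting these equal: 5p − 2 = −5p + 1 ⇒ 10p = 3 ⇒ p = 3/10, and the value is (5)·(3/10) − 2 = -1/2.
For the keeper: with q = P(Near), equating Mid's and High's payoffs gives 7q − 4 = −3q + 1 ⇒ q = 1/2.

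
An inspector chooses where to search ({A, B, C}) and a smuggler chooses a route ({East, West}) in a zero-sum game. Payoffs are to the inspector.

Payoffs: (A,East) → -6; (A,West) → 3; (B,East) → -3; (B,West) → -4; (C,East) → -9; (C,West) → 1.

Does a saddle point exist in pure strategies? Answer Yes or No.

No

Row minima: A → -6, B → -4, C → -9; maximin = -4.
Column maxima: East → -3, West → 3; minimax = -3.
-4 ≠ -3, so no pure-strategy equilibrium exists.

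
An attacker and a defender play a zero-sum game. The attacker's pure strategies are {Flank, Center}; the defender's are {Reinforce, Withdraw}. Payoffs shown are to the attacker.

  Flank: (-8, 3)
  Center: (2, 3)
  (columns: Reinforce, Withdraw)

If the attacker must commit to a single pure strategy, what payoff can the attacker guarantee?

Row minima: Flank → -8, Center → 2.
The best of these is 2.

2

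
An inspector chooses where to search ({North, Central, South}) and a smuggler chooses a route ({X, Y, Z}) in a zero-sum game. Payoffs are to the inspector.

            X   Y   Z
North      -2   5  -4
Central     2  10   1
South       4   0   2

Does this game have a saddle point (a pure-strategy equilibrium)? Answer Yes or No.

No

Row minima: North → -4, Central → 1, South → 0; maximin = 1.
Column maxima: X → 4, Y → 10, Z → 2; minimax = 2.
1 ≠ 2, so no pure-strategy equilibrium exists.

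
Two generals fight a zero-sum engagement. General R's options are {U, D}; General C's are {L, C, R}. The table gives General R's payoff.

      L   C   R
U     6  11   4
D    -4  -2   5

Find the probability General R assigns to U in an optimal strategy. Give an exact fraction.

Row minima: U → 4, D → -4; maximin = 4.
Column maxima: L → 6, C → 11, R → 5; minimax = 5.
4 ≠ 5, so there is no saddle point; optimal play is mixed.
C is strictly dominated by L (it gives General R strictly more in every row), so General C never plays it.
On the remaining 2×2 (U, D vs L, R):
Let General R play U with probability p. Expected payoff against L: 6p + (-4)(1−p) = 10p − 4; against R: 4p + 5(1−p) = −p + 5.
Setting these equal: 10p − 4 = −p + 5 ⇒ 11p = 9 ⇒ p = 9/11, and the value is (10)·(9/11) − 4 = 46/11.
For General C: with q = P(L), equating U's and D's payoffs gives 2q + 4 = −9q + 5 ⇒ q = 1/11.

9/11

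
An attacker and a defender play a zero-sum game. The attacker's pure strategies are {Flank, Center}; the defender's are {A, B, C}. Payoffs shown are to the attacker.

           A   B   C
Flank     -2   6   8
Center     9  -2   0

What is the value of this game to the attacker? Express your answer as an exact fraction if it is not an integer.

Row minima: Flank → -2, Center → -2; maximin = -2.
Column maxima: A → 9, B → 6, C → 8; minimax = 6.
-2 ≠ 6, so there is no saddle point; optimal play is mixed.
C is strictly dominated by B (it gives the attacker strictly more in every row), so the defender never plays it.
On the remaining 2×2 (Flank, Center vs A, B):
Let the attacker play Flank with probability p. Expected payoff against A: (-2)p + 9(1−p) = −11p + 9; against B: 6p + (-2)(1−p) = 8p − 2.
Setting these equal: −11p + 9 = 8p − 2 ⇒ −19p = -11 ⇒ p = 11/19, and the value is (-11)·(11/19) + 9 = 50/19.
For the defender: with q = P(A), equating Flank's and Center's payoffs gives −8q + 6 = 11q − 2 ⇒ q = 8/19.

50/19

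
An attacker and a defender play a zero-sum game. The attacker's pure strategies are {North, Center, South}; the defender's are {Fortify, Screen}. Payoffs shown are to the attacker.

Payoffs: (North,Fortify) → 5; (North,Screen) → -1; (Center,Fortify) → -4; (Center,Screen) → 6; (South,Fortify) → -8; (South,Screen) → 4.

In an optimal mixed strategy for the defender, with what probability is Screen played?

Row minima: North → -1, Center → -4, South → -8; maximin = -1.
Column maxima: Fortify → 5, Screen → 6; minimax = 5.
-1 ≠ 5, so there is no saddle point; optimal play is mixed.
South is strictly dominated by Center, so the attacker never plays it.
On the remaining 2×2 (North, Center vs Fortify, Screen):
Let the attacker play North with probability p. Expected payoff against Fortify: 5p + (-4)(1−p) = 9p − 4; against Screen: (-1)p + 6(1−p) = −7p + 6.
Setting these equal: 9p − 4 = −7p + 6 ⇒ 16p = 10 ⇒ p = 5/8, and the value is (9)·(5/8) − 4 = 13/8.
For the defender: with q = P(Fortify), equating North's and Center's payoffs gives 6q − 1 = −10q + 6 ⇒ q = 7/16.

9/16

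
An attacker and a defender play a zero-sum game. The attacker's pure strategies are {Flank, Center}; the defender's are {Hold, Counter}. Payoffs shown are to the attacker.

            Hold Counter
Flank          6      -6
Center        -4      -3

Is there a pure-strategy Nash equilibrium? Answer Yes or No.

No

Row minima: Flank → -6, Center → -4; maximin = -4.
Column maxima: Hold → 6, Counter → -3; minimax = -3.
-4 ≠ -3, so no pure-strategy equilibrium exists.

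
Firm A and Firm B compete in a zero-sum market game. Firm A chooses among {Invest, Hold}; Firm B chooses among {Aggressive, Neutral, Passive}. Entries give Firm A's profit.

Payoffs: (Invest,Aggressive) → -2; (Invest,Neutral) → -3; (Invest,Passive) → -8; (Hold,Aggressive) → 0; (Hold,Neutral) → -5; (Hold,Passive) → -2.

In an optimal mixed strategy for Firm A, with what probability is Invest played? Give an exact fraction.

3/8

Row minima: Invest → -8, Hold → -5; maximin = -5.
Column maxima: Aggressive → 0, Neutral → -3, Passive → -2; minimax = -3.
-5 ≠ -3, so there is no saddle point; optimal play is mixed.
Aggressive is strictly dominated by Neutral (it gives Firm A strictly more in every row), so Firm B never plays it.
On the remaining 2×2 (Invest, Hold vs Neutral, Passive):
Let Firm A play Invest with probability p. Expected payoff against Neutral: (-3)p + (-5)(1−p) = 2p − 5; against Passive: (-8)p + (-2)(1−p) = −6p − 2.
Setting these equal: 2p − 5 = −6p − 2 ⇒ 8p = 3 ⇒ p = 3/8, and the value is (2)·(3/8) − 5 = -17/4.
For Firm B: with q = P(Neutral), equating Invest's and Hold's payoffs gives 5q − 8 = −3q − 2 ⇒ q = 3/4.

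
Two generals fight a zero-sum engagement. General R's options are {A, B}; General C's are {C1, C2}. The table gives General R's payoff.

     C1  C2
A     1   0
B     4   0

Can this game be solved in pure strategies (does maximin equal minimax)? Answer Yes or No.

Row minima: A → 0, B → 0; maximin = 0.
Column maxima: C1 → 4, C2 → 0; minimax = 0.
maximin = minimax = 0, so a saddle point exists.

Yes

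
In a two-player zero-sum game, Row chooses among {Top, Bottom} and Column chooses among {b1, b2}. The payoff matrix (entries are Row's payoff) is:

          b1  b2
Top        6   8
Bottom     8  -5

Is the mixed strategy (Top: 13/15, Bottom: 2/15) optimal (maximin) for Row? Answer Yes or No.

Against b1 this mix gives (13/15)·6 + (2/15)·8 = 94/15.
Against b2 this mix gives (13/15)·8 + (2/15)·(-5) = 94/15.
All of Column's active replies (b1, b2) yield 94/15, and no column does worse for Row. The mix makes Column indifferent and guarantees 94/15, so it is optimal.

Yes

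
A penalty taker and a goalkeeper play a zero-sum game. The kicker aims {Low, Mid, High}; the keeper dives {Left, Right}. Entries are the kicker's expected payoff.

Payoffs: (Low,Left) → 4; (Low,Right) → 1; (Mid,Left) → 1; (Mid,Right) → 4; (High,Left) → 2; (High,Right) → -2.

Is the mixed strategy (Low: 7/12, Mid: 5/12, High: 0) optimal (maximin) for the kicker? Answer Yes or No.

No

Against Left this mix gives (7/12)·4 + (5/12)·1 = 11/4.
Against Right this mix gives (7/12)·1 + (5/12)·4 = 9/4.
The keeper will play Right, holding the kicker to 9/4. Shifting weight toward the row that does better against Right would raise this floor (the equalizing mix achieves 5/2 against both Right and Left), so the proposed strategy is not optimal.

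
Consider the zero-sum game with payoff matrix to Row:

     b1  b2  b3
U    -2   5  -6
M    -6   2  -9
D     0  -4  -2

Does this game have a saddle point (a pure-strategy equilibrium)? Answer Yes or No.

No

Row minima: U → -6, M → -9, D → -4; maximin = -4.
Column maxima: b1 → 0, b2 → 5, b3 → -2; minimax = -2.
-4 ≠ -2, so no pure-strategy equilibrium exists.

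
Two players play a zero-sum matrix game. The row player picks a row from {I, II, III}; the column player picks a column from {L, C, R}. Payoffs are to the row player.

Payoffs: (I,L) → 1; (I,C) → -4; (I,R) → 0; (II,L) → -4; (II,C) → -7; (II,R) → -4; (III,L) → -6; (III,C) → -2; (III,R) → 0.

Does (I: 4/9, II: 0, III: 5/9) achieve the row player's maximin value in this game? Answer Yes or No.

Yes

Against L this mix gives (4/9)·1 + (5/9)·(-6) = -26/9.
Against C this mix gives (4/9)·(-4) + (5/9)·(-2) = -26/9.
Against R this mix gives (4/9)·0 + (5/9)·0 = 0.
All of the column player's active replies (L, C) yield -26/9, and no column does worse for the row player. The mix makes the column player indifferent and guarantees -26/9, so it is optimal.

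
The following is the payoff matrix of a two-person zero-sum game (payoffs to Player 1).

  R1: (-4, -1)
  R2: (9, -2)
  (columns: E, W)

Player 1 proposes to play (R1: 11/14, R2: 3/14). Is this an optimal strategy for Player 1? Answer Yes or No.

Against E this mix gives (11/14)·(-4) + (3/14)·9 = -17/14.
Against W this mix gives (11/14)·(-1) + (3/14)·(-2) = -17/14.
All of Player 2's active replies (E, W) yield -17/14, and no column does worse for Player 1. The mix makes Player 2 indifferent and guarantees -17/14, so it is optimal.

Yes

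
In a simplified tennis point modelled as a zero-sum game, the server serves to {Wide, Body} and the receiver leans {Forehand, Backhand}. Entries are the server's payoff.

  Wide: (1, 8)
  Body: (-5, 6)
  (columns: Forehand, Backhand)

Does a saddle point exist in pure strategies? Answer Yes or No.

Yes

Row minima: Wide → 1, Body → -5; maximin = 1.
Column maxima: Forehand → 1, Backhand → 8; minimax = 1.
maximin = minimax = 1, so a saddle point exists.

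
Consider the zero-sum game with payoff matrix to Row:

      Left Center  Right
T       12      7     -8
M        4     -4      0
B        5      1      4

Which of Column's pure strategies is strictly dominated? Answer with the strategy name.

Center holds Row's payoff strictly below Left in every row: 7 < 12, -4 < 4, 1 < 5.
So Left is strictly dominated for Column.

Left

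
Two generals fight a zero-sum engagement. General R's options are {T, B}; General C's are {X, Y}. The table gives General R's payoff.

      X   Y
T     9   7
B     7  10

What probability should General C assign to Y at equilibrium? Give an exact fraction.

Row minima: T → 7, B → 7; maximin = 7.
Column maxima: X → 9, Y → 10; minimax = 9.
7 ≠ 9, so there is no saddle point; optimal play is mixed.
Let General R play T with probability p. Expected payoff against X: 9p + 7(1−p) = 2p + 7; against Y: 7p + 10(1−p) = −3p + 10.
Setting these equal: 2p + 7 = −3p + 10 ⇒ 5p = 3 ⇒ p = 3/5, and the value is (2)·(3/5) + 7 = 41/5.
For General C: with q = P(X), equating T's and B's payoffs gives 2q + 7 = −3q + 10 ⇒ q = 3/5.

2/5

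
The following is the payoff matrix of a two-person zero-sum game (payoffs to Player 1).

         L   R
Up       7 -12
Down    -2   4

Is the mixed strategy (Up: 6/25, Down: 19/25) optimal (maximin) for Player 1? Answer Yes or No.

Against L this mix gives (6/25)·7 + (19/25)·(-2) = 4/25.
Against R this mix gives (6/25)·(-12) + (19/25)·4 = 4/25.
All of Player 2's active replies (L, R) yield 4/25, and no column does worse for Player 1. The mix makes Player 2 indifferent and guarantees 4/25, so it is optimal.

Yes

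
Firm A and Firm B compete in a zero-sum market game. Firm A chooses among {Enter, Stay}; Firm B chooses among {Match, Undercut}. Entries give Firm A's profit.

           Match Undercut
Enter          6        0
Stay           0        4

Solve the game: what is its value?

Row minima: Enter → 0, Stay → 0; maximin = 0.
Column maxima: Match → 6, Undercut → 4; minimax = 4.
0 ≠ 4, so there is no saddle point; optimal play is mixed.
Let Firm A play Enter with probability p. Expected payoff against Match: 6p + 0(1−p) = 6p; against Undercut: 0p + 4(1−p) = −4p + 4.
Setting these equal: 6p = −4p + 4 ⇒ 10p = 4 ⇒ p = 2/5, and the value is (6)·(2/5) = 12/5.
For Firm B: with q = P(Match), equating Enter's and Stay's payoffs gives 6q = −4q + 4 ⇒ q = 2/5.

12/5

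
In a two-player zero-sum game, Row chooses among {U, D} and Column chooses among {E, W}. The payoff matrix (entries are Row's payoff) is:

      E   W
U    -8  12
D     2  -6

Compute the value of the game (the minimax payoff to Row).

-6/7

Row minima: U → -8, D → -6; maximin = -6.
Column maxima: E → 2, W → 12; minimax = 2.
-6 ≠ 2, so there is no saddle point; optimal play is mixed.
Let Row play U with probability p. Expected payoff against E: (-8)p + 2(1−p) = −10p + 2; against W: 12p + (-6)(1−p) = 18p − 6.
Setting these equal: −10p + 2 = 18p − 6 ⇒ −28p = -8 ⇒ p = 2/7, and the value is (-10)·(2/7) + 2 = -6/7.
For Column: with q = P(E), equating U's and D's payoffs gives −20q + 12 = 8q − 6 ⇒ q = 9/14.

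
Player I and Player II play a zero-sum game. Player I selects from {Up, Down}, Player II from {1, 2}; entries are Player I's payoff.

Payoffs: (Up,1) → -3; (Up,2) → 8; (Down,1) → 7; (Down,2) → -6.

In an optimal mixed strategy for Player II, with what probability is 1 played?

Row minima: Up → -3, Down → -6; maximin = -3.
Column maxima: 1 → 7, 2 → 8; minimax = 7.
-3 ≠ 7, so there is no saddle point; optimal play is mixed.
Let Player I play Up with probability p. Expected payoff against 1: (-3)p + 7(1−p) = −10p + 7; against 2: 8p + (-6)(1−p) = 14p − 6.
Setting these equal: −10p + 7 = 14p − 6 ⇒ −24p = -13 ⇒ p = 13/24, and the value is (-10)·(13/24) + 7 = 19/12.
For Player II: with q = P(1), equating Up's and Down's payoffs gives −11q + 8 = 13q − 6 ⇒ q = 7/12.

7/12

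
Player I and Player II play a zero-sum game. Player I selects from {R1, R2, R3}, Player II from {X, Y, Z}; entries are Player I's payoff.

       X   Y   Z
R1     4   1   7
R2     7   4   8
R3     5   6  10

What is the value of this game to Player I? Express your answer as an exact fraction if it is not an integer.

Row minima: R1 → 1, R2 → 4, R3 → 5; maximin = 5.
Column maxima: X → 7, Y → 6, Z → 10; minimax = 6.
5 ≠ 6, so there is no saddle point; optimal play is mixed.
R1 is strictly dominated by R2, so Player I never plays it.
Z is strictly dominated by X (it gives Player I strictly more in every row), so Player II never plays it.
On the remaining 2×2 (R2, R3 vs X, Y):
Let Player I play R2 with probability p. Expected payoff against X: 7p + 5(1−p) = 2p + 5; against Y: 4p + 6(1−p) = −2p + 6.
Setting these equal: 2p + 5 = −2p + 6 ⇒ 4p = 1 ⇒ p = 1/4, and the value is (2)·(1/4) + 5 = 11/2.
For Player II: with q = P(X), equating R2's and R3's payoffs gives 3q + 4 = −q + 6 ⇒ q = 1/2.

11/2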